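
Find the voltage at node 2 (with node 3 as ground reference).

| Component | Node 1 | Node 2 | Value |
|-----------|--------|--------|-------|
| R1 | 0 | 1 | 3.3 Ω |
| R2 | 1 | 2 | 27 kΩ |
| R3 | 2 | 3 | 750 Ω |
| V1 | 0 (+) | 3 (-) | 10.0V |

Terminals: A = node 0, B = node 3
Nodal analysis, taking node 3 as the 0 V reference.
Source V1 fixes V_0 = 10 V.
KCL at each unknown node (sum of currents leaving = 0; resistances in Ω):
  Node 1: (V_1 - 10)/3.3 + (V_1 - V_2)/27000 = 0
  Node 2: (V_2 - V_1)/27000 + (V_2 - 0)/750 = 0
Collecting terms (coefficients in siemens):
  0.3031·V_1 - 0.00003704·V_2 = 3.03
  0.00137·V_2 - 0.00003704·V_1 = 0
Determinant D = (0.3031)(0.00137) - (-0.00003704)(-0.00003704) = 0.0004153
V_1 = [(3.03)(0.00137) - (-0.00003704)(0)]/D = 9.999 V
V_2 = [(0.3031)(0) - (3.03)(-0.00003704)]/D = 0.2702 V
The requested potential is V_2 = 0.2702 V.

Final answer: V_2 = 0.2702 V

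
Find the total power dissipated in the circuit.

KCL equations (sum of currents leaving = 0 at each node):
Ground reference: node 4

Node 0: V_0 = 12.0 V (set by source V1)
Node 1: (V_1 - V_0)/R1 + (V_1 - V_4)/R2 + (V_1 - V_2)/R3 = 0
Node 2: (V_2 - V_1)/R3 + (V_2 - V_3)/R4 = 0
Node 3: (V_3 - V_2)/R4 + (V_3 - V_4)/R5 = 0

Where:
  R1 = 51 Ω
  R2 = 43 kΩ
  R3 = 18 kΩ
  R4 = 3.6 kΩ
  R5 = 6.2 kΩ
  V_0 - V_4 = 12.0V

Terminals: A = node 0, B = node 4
Nodal analysis, taking node 4 as the 0 V reference.
Source V1 fixes V_0 = 12 V.
KCL at each unknown node (sum of currents leaving = 0; resistances in Ω):
  Node 1: (V_1 - 12)/51 + (V_1 - 0)/43000 + (V_1 - V_2)/18000 = 0
  Node 2: (V_2 - V_1)/18000 + (V_2 - V_3)/3600 = 0
  Node 3: (V_3 - V_2)/3600 + (V_3 - 0)/6200 = 0
Collecting terms (coefficients in siemens):
  0.01969·V_1 - 0.00005556·V_2 = 0.2353
  0.0003333·V_2 - 0.00005556·V_1 - 0.0002778·V_3 = 0
  0.0004391·V_3 - 0.0002778·V_2 = 0
Solving these 3 simultaneous equations (Gaussian elimination) gives:
  V_1 = 11.96 V, V_2 = 4.217 V, V_3 = 2.668 V
Power in each resistor, P = (ΔV)²/R:
  P_R1 = (12 - 11.96)²/51 = 0.00002561 W
  P_R2 = (11.96 - 0)²/43000 = 0.003329 W
  P_R3 = (11.96 - 4.217)²/18000 = 0.003334 W
  P_R4 = (4.217 - 2.668)²/3600 = 0.0006667 W
  P_R5 = (2.668 - 0)²/6200 = 0.001148 W
P_total = P_R1 + P_R2 + P_R3 + P_R4 + P_R5 = 0.008503 W

Final answer: 0.008503 W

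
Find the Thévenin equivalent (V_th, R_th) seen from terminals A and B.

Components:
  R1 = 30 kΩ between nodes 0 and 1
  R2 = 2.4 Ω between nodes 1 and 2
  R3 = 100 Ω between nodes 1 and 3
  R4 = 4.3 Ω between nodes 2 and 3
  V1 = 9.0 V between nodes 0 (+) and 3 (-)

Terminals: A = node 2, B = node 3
Step 1 — V_th is the open-circuit voltage V_A - V_B (nothing connected across the terminals).
Nodal analysis, taking node 3 as the 0 V reference.
Source V1 fixes V_0 = 9 V.
KCL at each unknown node (sum of currents leaving = 0; resistances in Ω):
  Node 1: (V_1 - 9)/30000 + (V_1 - V_2)/2.4 + (V_1 - 0)/100 = 0
  Node 2: (V_2 - V_1)/2.4 + (V_2 - 0)/4.3 = 0
Collecting terms (coefficients in siemens):
  0.4267·V_1 - 0.4167·V_2 = 0.0003
  0.6492·V_2 - 0.4167·V_1 = 0
Determinant D = (0.4267)(0.6492) - (-0.4167)(-0.4167) = 0.1034
V_1 = [(0.0003)(0.6492) - (-0.4167)(0)]/D = 0.001883 V
V_2 = [(0.4267)(0) - (0.0003)(-0.4167)]/D = 0.001209 V
V_th = V_2 - V_3 = 0.001209 - 0 = 0.001209 V
Step 2 — R_th: zero the source — replace V1 by a short circuit (node 3 merges into node 0) — and find the resistance seen between A (node 2) and B (node 0).
Reduce the network between node 2 (A) and node 0 (B) by series/parallel combination:
  Rp1 = R1 ‖ R3 (parallel, both between nodes 0 and 1) = 1/(1/30000 + 1/100) = 99.67 Ω
  Rs1 = R2 + Rp1 (series, joined only at node 1) = 2.4 + 99.67 = 102.1 Ω
  Rp2 = R4 ‖ Rs1 (parallel, both between nodes 0 and 2) = 1/(1/4.3 + 1/102.1) = 4.126 Ω
R_th = 4.126 Ω

Final answer: V_th = 0.001209 V, R_th = 4.126 Ω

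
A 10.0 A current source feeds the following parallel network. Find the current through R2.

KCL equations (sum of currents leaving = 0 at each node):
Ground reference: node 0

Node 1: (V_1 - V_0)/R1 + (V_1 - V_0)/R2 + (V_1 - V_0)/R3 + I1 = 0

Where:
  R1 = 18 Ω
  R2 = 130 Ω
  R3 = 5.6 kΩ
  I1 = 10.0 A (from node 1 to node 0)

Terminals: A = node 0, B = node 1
All resistors sit directly between nodes 0 and 1, so they are in parallel and share one voltage V; the full source current 10 A splits among them.
1/R_par = 1/18 + 1/130 + 1/5600 = 0.06343 S  =>  R_par = 15.77 Ω
V = I × R_par = 10 × 15.77 = 157.7 V
I_R2 = V/R2 = 157.7/130 = 1.213 A

Final answer: 1.213 A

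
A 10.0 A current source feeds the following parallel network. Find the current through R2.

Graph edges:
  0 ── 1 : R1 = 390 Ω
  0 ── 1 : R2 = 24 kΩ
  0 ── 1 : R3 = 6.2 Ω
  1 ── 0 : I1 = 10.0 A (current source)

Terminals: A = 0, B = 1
All resistors sit directly between nodes 0 and 1, so they are in parallel and share one voltage V; the full source current 10 A splits among them.
1/R_par = 1/390 + 1/24000 + 1/6.2 = 0.1639 S  =>  R_par = 6.101 Ω
V = I × R_par = 10 × 6.101 = 61.01 V
I_R2 = V/R2 = 61.01/24000 = 0.002542 A

Final answer: 0.002542 A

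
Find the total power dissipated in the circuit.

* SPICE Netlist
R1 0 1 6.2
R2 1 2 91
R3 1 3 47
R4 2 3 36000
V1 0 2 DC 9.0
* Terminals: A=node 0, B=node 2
Nodal analysis, taking node 2 as the 0 V reference.
Source V1 fixes V_0 = 9 V.
KCL at each unknown node (sum of currents leaving = 0; resistances in Ω):
  Node 1: (V_1 - 9)/6.2 + (V_1 - 0)/91 + (V_1 - V_3)/47 = 0
  Node 3: (V_3 - V_1)/47 + (V_3 - 0)/36000 = 0
Collecting terms (coefficients in siemens):
  0.1936·V_1 - 0.02128·V_3 = 1.452
  0.0213·V_3 - 0.02128·V_1 = 0
Determinant D = (0.1936)(0.0213) - (-0.02128)(-0.02128) = 0.003671
V_1 = [(1.452)(0.0213) - (-0.02128)(0)]/D = 8.425 V
V_3 = [(0.1936)(0) - (1.452)(-0.02128)]/D = 8.414 V
Power in each resistor, P = (ΔV)²/R:
  P_R1 = (9 - 8.425)²/6.2 = 0.05341 W
  P_R2 = (8.425 - 0)²/91 = 0.7799 W
  P_R3 = (8.425 - 8.414)²/47 = 0.000002567 W
  P_R4 = (0 - 8.414)²/36000 = 0.001966 W
P_total = P_R1 + P_R2 + P_R3 + P_R4 = 0.8353 W

Final answer: 0.8353 W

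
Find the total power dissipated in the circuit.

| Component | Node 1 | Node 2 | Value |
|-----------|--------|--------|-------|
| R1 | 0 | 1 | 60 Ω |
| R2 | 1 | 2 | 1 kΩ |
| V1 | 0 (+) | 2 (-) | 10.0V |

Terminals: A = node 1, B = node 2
Nodal analysis, taking node 2 as the 0 V reference.
Source V1 fixes V_0 = 10 V.
KCL at each unknown node (sum of currents leaving = 0; resistances in Ω):
  Node 1: (V_1 - 10)/60 + (V_1 - 0)/1000 = 0
Collecting terms: 0.01767 × V_1 = 0.1667  =>  V_1 = 9.434 V
Power in each resistor, P = (ΔV)²/R:
  P_R1 = (10 - 9.434)²/60 = 0.00534 W
  P_R2 = (9.434 - 0)²/1000 = 0.089 W
P_total = P_R1 + P_R2 = 0.09434 W

Final answer: 0.09434 W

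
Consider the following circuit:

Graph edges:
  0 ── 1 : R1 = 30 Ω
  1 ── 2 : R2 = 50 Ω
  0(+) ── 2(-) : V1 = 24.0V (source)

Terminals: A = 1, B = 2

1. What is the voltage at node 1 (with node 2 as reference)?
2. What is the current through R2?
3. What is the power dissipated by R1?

Nodal analysis, taking node 2 as the 0 V reference.
Source V1 fixes V_0 = 24 V.
KCL at each unknown node (sum of currents leaving = 0; resistances in Ω):
  Node 1: (V_1 - 24)/30 + (V_1 - 0)/50 = 0
Collecting terms: 0.05333 × V_1 = 0.8  =>  V_1 = 15 V
Part 1:
  Read off the nodal solution: V_1 = 15 V
Part 2:
  I_R2 = (V_1 - V_2)/R2 = (15 - 0)/50 = 0.3 A
  Magnitude: I_R2 = 0.3 A
Part 3:
  I_R1 = (V_0 - V_1)/R1 = (24 - 15)/30 = 0.3 A
  P_R1 = I_R1² × R1 = (0.3)² × 30 = 2.7 W

Final answers:
1. V_1 = 15 V
2. I_R2 = 0.3 A
3. P_R1 = 2.7 W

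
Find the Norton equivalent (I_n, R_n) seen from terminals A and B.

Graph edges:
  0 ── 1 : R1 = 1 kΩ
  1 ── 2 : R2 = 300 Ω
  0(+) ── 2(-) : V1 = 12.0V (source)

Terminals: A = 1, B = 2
Find the Thévenin equivalent first; then I_n = V_th/R_th and R_n = R_th.
Step 1 — V_th is the open-circuit voltage V_A - V_B (nothing connected across the terminals).
Nodal analysis, taking node 2 as the 0 V reference.
Source V1 fixes V_0 = 12 V.
KCL at each unknown node (sum of currents leaving = 0; resistances in Ω):
  Node 1: (V_1 - 12)/1000 + (V_1 - 0)/300 = 0
Collecting terms: 0.004333 × V_1 = 0.012  =>  V_1 = 2.769 V
V_th = V_1 - V_2 = 2.769 - 0 = 2.769 V
Step 2 — R_th: zero the source — replace V1 by a short circuit (node 2 merges into node 0) — and find the resistance seen between A (node 1) and B (node 0).
Reduce the network between node 1 (A) and node 0 (B) by series/parallel combination:
  Rp1 = R1 ‖ R2 (parallel, both between nodes 0 and 1) = 1/(1/1000 + 1/300) = 230.8 Ω
R_th = 230.8 Ω
I_n = V_th/R_th = 2.769/230.8 = 0.012 A, and R_n = R_th = 230.8 Ω

Final answer: I_n = 0.012 A, R_n = 230.8 Ω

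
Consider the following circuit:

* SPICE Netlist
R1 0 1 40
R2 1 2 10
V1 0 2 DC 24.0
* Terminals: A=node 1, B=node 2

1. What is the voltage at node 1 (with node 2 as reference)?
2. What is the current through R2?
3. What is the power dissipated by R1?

Nodal analysis, taking node 2 as the 0 V reference.
Source V1 fixes V_0 = 24 V.
KCL at each unknown node (sum of currents leaving = 0; resistances in Ω):
  Node 1: (V_1 - 24)/40 + (V_1 - 0)/10 = 0
Collecting terms: 0.125 × V_1 = 0.6  =>  V_1 = 4.8 V
Part 1:
  Read off the nodal solution: V_1 = 4.8 V
Part 2:
  I_R2 = (V_1 - V_2)/R2 = (4.8 - 0)/10 = 0.48 A
  Magnitude: I_R2 = 0.48 A
Part 3:
  I_R1 = (V_0 - V_1)/R1 = (24 - 4.8)/40 = 0.48 A
  P_R1 = I_R1² × R1 = (0.48)² × 40 = 9.216 W

Final answers:
1. V_1 = 4.8 V
2. I_R2 = 0.48 A
3. P_R1 = 9.216 W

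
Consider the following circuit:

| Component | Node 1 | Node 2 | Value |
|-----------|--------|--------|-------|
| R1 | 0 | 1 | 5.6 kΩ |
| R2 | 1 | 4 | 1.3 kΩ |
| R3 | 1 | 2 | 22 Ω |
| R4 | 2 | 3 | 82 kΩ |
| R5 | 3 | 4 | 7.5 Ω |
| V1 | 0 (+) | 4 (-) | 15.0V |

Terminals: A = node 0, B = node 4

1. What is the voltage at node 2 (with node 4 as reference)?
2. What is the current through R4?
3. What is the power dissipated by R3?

Nodal analysis, taking node 4 as the 0 V reference.
Source V1 fixes V_0 = 15 V.
KCL at each unknown node (sum of currents leaving = 0; resistances in Ω):
  Node 1: (V_1 - 15)/5600 + (V_1 - 0)/1300 + (V_1 - V_2)/22 = 0
  Node 2: (V_2 - V_1)/22 + (V_2 - V_3)/82000 = 0
  Node 3: (V_3 - V_2)/82000 + (V_3 - 0)/7.5 = 0
Collecting terms (coefficients in siemens):
  0.0464·V_1 - 0.04545·V_2 = 0.002679
  0.04547·V_2 - 0.04545·V_1 - 0.0000122·V_3 = 0
  0.1333·V_3 - 0.0000122·V_2 = 0
Solving these 3 simultaneous equations (Gaussian elimination) gives:
  V_1 = 2.79 V, V_2 = 2.789 V, V_3 = 0.0002551 V
Part 1:
  Read off the nodal solution: V_2 = 2.789 V
Part 2:
  I_R4 = (V_2 - V_3)/R4 = (2.789 - 0.0002551)/82000 = 0.00003401 A
  Magnitude: I_R4 = 0.00003401 A
Part 3:
  I_R3 = (V_1 - V_2)/R3 = (2.79 - 2.789)/22 = 0.00003401 A
  P_R3 = I_R3² × R3 = (0.00003401)² × 22 = 0.00000002545 W

Final answers:
1. V_2 = 2.789 V
2. I_R4 = 3.401e-05 A
3. P_R3 = 2.545e-08 W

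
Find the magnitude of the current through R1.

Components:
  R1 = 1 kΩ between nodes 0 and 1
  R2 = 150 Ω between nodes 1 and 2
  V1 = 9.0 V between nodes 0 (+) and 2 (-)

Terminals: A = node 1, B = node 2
Nodal analysis, taking node 2 as the 0 V reference.
Source V1 fixes V_0 = 9 V.
KCL at each unknown node (sum of currents leaving = 0; resistances in Ω):
  Node 1: (V_1 - 9)/1000 + (V_1 - 0)/150 = 0
Collecting terms: 0.007667 × V_1 = 0.009  =>  V_1 = 1.174 V
I_R1 = (V_0 - V_1)/R1 = (9 - 1.174)/1000 = 0.007826 A
|I_R1| = 0.007826 A

Final answer: |I_R1| = 0.007826 A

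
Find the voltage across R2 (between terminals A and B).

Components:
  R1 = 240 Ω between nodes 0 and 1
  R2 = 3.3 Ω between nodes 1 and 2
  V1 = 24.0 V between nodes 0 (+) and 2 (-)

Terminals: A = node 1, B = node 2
R1 and R2 are in series across V1 (node 0 → node 1 → node 2), and the output A–B is taken across R2, so this is a voltage divider.
Series current: I = V1/(R1 + R2) = 24/(240 + 3.3) = 24/243.3 = 0.09864 A
V_R2 = I × R2 = V1 × R2/(R1 + R2) = 24 × 3.3/243.3 = 0.3255 V

Final answer: 0.3255 V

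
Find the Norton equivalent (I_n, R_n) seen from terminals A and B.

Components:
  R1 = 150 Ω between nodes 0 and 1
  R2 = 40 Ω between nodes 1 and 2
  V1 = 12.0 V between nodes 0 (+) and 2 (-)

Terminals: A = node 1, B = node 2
Find the Thévenin equivalent first; then I_n = V_th/R_th and R_n = R_th.
Step 1 — V_th is the open-circuit voltage V_A - V_B (nothing connected across the terminals).
Nodal analysis, taking node 2 as the 0 V reference.
Source V1 fixes V_0 = 12 V.
KCL at each unknown node (sum of currents leaving = 0; resistances in Ω):
  Node 1: (V_1 - 12)/150 + (V_1 - 0)/40 = 0
Collecting terms: 0.03167 × V_1 = 0.08  =>  V_1 = 2.526 V
V_th = V_1 - V_2 = 2.526 - 0 = 2.526 V
Step 2 — R_th: zero the source — replace V1 by a short circuit (node 2 merges into node 0) — and find the resistance seen between A (node 1) and B (node 0).
Reduce the network between node 1 (A) and node 0 (B) by series/parallel combination:
  Rp1 = R1 ‖ R2 (parallel, both between nodes 0 and 1) = 1/(1/150 + 1/40) = 31.58 Ω
R_th = 31.58 Ω
I_n = V_th/R_th = 2.526/31.58 = 0.08 A, and R_n = R_th = 31.58 Ω

Final answer: I_n = 0.08 A, R_n = 31.58 Ω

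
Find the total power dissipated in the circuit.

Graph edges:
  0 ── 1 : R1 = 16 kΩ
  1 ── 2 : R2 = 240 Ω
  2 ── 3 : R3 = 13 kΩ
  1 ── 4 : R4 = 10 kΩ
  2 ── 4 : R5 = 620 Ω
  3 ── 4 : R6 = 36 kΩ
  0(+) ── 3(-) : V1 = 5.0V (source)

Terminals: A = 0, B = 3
Nodal analysis, taking node 3 as the 0 V reference.
Source V1 fixes V_0 = 5 V.
KCL at each unknown node (sum of currents leaving = 0; resistances in Ω):
  Node 1: (V_1 - 5)/16000 + (V_1 - V_2)/240 + (V_1 - V_4)/10000 = 0
  Node 2: (V_2 - V_1)/240 + (V_2 - 0)/13000 + (V_2 - V_4)/620 = 0
  Node 4: (V_4 - V_1)/10000 + (V_4 - V_2)/620 + (V_4 - 0)/36000 = 0
Collecting terms (coefficients in siemens):
  0.004329·V_1 - 0.004167·V_2 - 0.0001·V_4 = 0.0003125
  0.005856·V_2 - 0.004167·V_1 - 0.001613·V_4 = 0
  0.001741·V_4 - 0.0001·V_1 - 0.001613·V_2 = 0
Solving these 3 simultaneous equations (Gaussian elimination) gives:
  V_1 = 1.902 V, V_2 = 1.857 V, V_4 = 1.83 V
Power in each resistor, P = (ΔV)²/R:
  P_R1 = (5 - 1.902)²/16000 = 0.0006 W
  P_R2 = (1.902 - 1.857)²/240 = 0.000008345 W
  P_R3 = (1.857 - 0)²/13000 = 0.0002652 W
  P_R4 = (1.902 - 1.83)²/10000 = 0.0000005157 W
  P_R5 = (1.857 - 1.83)²/620 = 0.000001181 W
  P_R6 = (0 - 1.83)²/36000 = 0.000093 W
P_total = P_R1 + P_R2 + P_R3 + P_R4 + P_R5 + P_R6 = 0.0009683 W

Final answer: 0.0009683 W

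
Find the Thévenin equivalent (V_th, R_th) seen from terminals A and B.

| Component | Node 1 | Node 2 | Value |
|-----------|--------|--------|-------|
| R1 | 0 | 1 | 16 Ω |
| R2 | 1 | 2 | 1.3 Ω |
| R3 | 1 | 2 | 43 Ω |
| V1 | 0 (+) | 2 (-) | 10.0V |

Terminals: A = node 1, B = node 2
Step 1 — V_th is the open-circuit voltage V_A - V_B (nothing connected across the terminals).
Nodal analysis, taking node 2 as the 0 V reference.
Source V1 fixes V_0 = 10 V.
KCL at each unknown node (sum of currents leaving = 0; resistances in Ω):
  Node 1: (V_1 - 10)/16 + (V_1 - 0)/1.3 + (V_1 - 0)/43 = 0
Collecting terms: 0.855 × V_1 = 0.625  =>  V_1 = 0.731 V
V_th = V_1 - V_2 = 0.731 - 0 = 0.731 V
Step 2 — R_th: zero the source — replace V1 by a short circuit (node 2 merges into node 0) — and find the resistance seen between A (node 1) and B (node 0).
Reduce the network between node 1 (A) and node 0 (B) by series/parallel combination:
  Rp1 = R1 ‖ R2 ‖ R3 (parallel, all between nodes 0 and 1) = 1/(1/16 + 1/1.3 + 1/43) = 1.17 Ω
R_th = 1.17 Ω

Final answer: V_th = 0.731 V, R_th = 1.17 Ω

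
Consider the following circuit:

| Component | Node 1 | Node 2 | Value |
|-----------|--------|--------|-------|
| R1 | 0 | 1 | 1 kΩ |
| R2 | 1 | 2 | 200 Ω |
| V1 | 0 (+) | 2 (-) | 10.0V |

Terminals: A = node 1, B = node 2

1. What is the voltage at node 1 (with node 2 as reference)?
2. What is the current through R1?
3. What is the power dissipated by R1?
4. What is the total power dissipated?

Nodal analysis, taking node 2 as the 0 V reference.
Source V1 fixes V_0 = 10 V.
KCL at each unknown node (sum of currents leaving = 0; resistances in Ω):
  Node 1: (V_1 - 10)/1000 + (V_1 - 0)/200 = 0
Collecting terms: 0.006 × V_1 = 0.01  =>  V_1 = 1.667 V
Part 1:
  Read off the nodal solution: V_1 = 1.667 V
Part 2:
  I_R1 = (V_0 - V_1)/R1 = (10 - 1.667)/1000 = 0.008333 A
  Magnitude: I_R1 = 0.008333 A
Part 3:
  I_R1 = (V_0 - V_1)/R1 = (10 - 1.667)/1000 = 0.008333 A
  P_R1 = I_R1² × R1 = (0.008333)² × 1000 = 0.06944 W
Part 4:
  Power in each resistor, P = (ΔV)²/R:
    P_R1 = (10 - 1.667)²/1000 = 0.06944 W
    P_R2 = (1.667 - 0)²/200 = 0.01389 W
  P_total = P_R1 + P_R2 = 0.08333 W

Final answers:
1. V_1 = 1.667 V
2. I_R1 = 0.008333 A
3. P_R1 = 0.06944 W
4. P_total = 0.08333 W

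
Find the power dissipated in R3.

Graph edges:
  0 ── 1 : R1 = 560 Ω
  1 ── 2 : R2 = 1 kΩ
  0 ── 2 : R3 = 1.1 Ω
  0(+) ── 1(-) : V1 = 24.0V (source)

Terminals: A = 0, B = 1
Nodal analysis, taking node 1 as the 0 V reference.
Source V1 fixes V_0 = 24 V.
KCL at each unknown node (sum of currents leaving = 0; resistances in Ω):
  Node 2: (V_2 - 0)/1000 + (V_2 - 24)/1.1 = 0
Collecting terms: 0.9101 × V_2 = 21.82  =>  V_2 = 23.97 V
I_R3 = (V_0 - V_2)/R3 = (24 - 23.97)/1.1 = 0.02397 A
P_R3 = I_R3² × R3 = (0.02397)² × 1.1 = 0.0006322 W

Final answer: 0.0006322 W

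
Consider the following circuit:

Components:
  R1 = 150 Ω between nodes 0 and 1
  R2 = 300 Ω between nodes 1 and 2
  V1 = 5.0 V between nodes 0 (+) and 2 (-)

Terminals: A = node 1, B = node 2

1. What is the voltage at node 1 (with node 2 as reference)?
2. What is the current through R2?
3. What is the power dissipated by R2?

Nodal analysis, taking node 2 as the 0 V reference.
Source V1 fixes V_0 = 5 V.
KCL at each unknown node (sum of currents leaving = 0; resistances in Ω):
  Node 1: (V_1 - 5)/150 + (V_1 - 0)/300 = 0
Collecting terms: 0.01 × V_1 = 0.03333  =>  V_1 = 3.333 V
Part 1:
  Read off the nodal solution: V_1 = 3.333 V
Part 2:
  I_R2 = (V_1 - V_2)/R2 = (3.333 - 0)/300 = 0.01111 A
  Magnitude: I_R2 = 0.01111 A
Part 3:
  I_R2 = (V_1 - V_2)/R2 = (3.333 - 0)/300 = 0.01111 A
  P_R2 = I_R2² × R2 = (0.01111)² × 300 = 0.03704 W

Final answers:
1. V_1 = 3.333 V
2. I_R2 = 0.01111 A
3. P_R2 = 0.03704 W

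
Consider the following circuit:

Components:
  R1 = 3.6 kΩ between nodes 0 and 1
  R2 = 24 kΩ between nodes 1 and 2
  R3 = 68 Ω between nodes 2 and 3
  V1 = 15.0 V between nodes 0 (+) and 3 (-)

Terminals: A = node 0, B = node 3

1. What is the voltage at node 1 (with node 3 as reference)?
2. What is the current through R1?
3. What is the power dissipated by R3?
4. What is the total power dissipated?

Nodal analysis, taking node 3 as the 0 V reference.
Source V1 fixes V_0 = 15 V.
KCL at each unknown node (sum of currents leaving = 0; resistances in Ω):
  Node 1: (V_1 - 15)/3600 + (V_1 - V_2)/24000 = 0
  Node 2: (V_2 - V_1)/24000 + (V_2 - 0)/68 = 0
Collecting terms (coefficients in siemens):
  0.0003194·V_1 - 0.00004167·V_2 = 0.004167
  0.01475·V_2 - 0.00004167·V_1 = 0
Determinant D = (0.0003194)(0.01475) - (-0.00004167)(-0.00004167) = 0.000004709
V_1 = [(0.004167)(0.01475) - (-0.00004167)(0)]/D = 13.05 V
V_2 = [(0.0003194)(0) - (0.004167)(-0.00004167)]/D = 0.03687 V
Part 1:
  Read off the nodal solution: V_1 = 13.05 V
Part 2:
  I_R1 = (V_0 - V_1)/R1 = (15 - 13.05)/3600 = 0.0005421 A
  Magnitude: I_R1 = 0.0005421 A
Part 3:
  I_R3 = (V_2 - V_3)/R3 = (0.03687 - 0)/68 = 0.0005421 A
  P_R3 = I_R3² × R3 = (0.0005421)² × 68 = 0.00001999 W
Part 4:
  Power in each resistor, P = (ΔV)²/R:
    P_R1 = (15 - 13.05)²/3600 = 0.001058 W
    P_R2 = (13.05 - 0.03687)²/24000 = 0.007054 W
    P_R3 = (0.03687 - 0)²/68 = 0.00001999 W
  P_total = P_R1 + P_R2 + P_R3 = 0.008132 W

Final answers:
1. V_1 = 13.05 V
2. I_R1 = 0.0005421 A
3. P_R3 = 1.999e-05 W
4. P_total = 0.008132 W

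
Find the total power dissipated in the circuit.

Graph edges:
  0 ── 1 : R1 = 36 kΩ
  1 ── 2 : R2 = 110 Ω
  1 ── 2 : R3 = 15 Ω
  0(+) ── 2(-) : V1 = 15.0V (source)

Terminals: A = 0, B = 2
Nodal analysis, taking node 2 as the 0 V reference.
Source V1 fixes V_0 = 15 V.
KCL at each unknown node (sum of currents leaving = 0; resistances in Ω):
  Node 1: (V_1 - 15)/36000 + (V_1 - 0)/110 + (V_1 - 0)/15 = 0
Collecting terms: 0.07579 × V_1 = 0.0004167  =>  V_1 = 0.005498 V
Power in each resistor, P = (ΔV)²/R:
  P_R1 = (15 - 0.005498)²/36000 = 0.006245 W
  P_R2 = (0.005498 - 0)²/110 = 0.0000002748 W
  P_R3 = (0.005498 - 0)²/15 = 0.000002015 W
P_total = P_R1 + P_R2 + P_R3 = 0.006248 W

Final answer: 0.006248 W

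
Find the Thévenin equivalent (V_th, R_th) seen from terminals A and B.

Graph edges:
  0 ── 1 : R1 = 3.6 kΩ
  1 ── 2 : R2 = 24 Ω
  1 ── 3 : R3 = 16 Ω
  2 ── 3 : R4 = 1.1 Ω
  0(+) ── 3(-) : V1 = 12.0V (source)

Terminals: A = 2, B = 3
Step 1 — V_th is the open-circuit voltage V_A - V_B (nothing connected across the terminals).
Nodal analysis, taking node 3 as the 0 V reference.
Source V1 fixes V_0 = 12 V.
KCL at each unknown node (sum of currents leaving = 0; resistances in Ω):
  Node 1: (V_1 - 12)/3600 + (V_1 - V_2)/24 + (V_1 - 0)/16 = 0
  Node 2: (V_2 - V_1)/24 + (V_2 - 0)/1.1 = 0
Collecting terms (coefficients in siemens):
  0.1044·V_1 - 0.04167·V_2 = 0.003333
  0.9508·V_2 - 0.04167·V_1 = 0
Determinant D = (0.1044)(0.9508) - (-0.04167)(-0.04167) = 0.09757
V_1 = [(0.003333)(0.9508) - (-0.04167)(0)]/D = 0.03248 V
V_2 = [(0.1044)(0) - (0.003333)(-0.04167)]/D = 0.001424 V
V_th = V_2 - V_3 = 0.001424 - 0 = 0.001424 V
Step 2 — R_th: zero the source — replace V1 by a short circuit (node 3 merges into node 0) — and find the resistance seen between A (node 2) and B (node 0).
Reduce the network between node 2 (A) and node 0 (B) by series/parallel combination:
  Rp1 = R1 ‖ R3 (parallel, both between nodes 0 and 1) = 1/(1/3600 + 1/16) = 15.93 Ω
  Rs1 = R2 + Rp1 (series, joined only at node 1) = 24 + 15.93 = 39.93 Ω
  Rp2 = R4 ‖ Rs1 (parallel, both between nodes 0 and 2) = 1/(1/1.1 + 1/39.93) = 1.071 Ω
R_th = 1.071 Ω

Final answer: V_th = 0.001424 V, R_th = 1.071 Ω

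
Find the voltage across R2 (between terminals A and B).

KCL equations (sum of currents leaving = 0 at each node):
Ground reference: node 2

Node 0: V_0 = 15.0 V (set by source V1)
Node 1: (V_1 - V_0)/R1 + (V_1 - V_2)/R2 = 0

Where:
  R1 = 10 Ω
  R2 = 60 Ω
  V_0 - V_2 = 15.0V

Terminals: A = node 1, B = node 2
R1 and R2 are in series across V1 (node 0 → node 1 → node 2), and the output A–B is taken across R2, so this is a voltage divider.
Series current: I = V1/(R1 + R2) = 15/(10 + 60) = 15/70 = 0.2143 A
V_R2 = I × R2 = V1 × R2/(R1 + R2) = 15 × 60/70 = 12.86 V

Final answer: 12.86 V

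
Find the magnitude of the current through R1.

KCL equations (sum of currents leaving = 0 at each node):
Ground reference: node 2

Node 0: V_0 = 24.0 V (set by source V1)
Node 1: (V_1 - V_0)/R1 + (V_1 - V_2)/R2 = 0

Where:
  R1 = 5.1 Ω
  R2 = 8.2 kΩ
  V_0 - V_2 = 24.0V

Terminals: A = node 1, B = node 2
Nodal analysis, taking node 2 as the 0 V reference.
Source V1 fixes V_0 = 24 V.
KCL at each unknown node (sum of currents leaving = 0; resistances in Ω):
  Node 1: (V_1 - 24)/5.1 + (V_1 - 0)/8200 = 0
Collecting terms: 0.1962 × V_1 = 4.706  =>  V_1 = 23.99 V
I_R1 = (V_0 - V_1)/R1 = (24 - 23.99)/5.1 = 0.002925 A
|I_R1| = 0.002925 A

Final answer: |I_R1| = 0.002925 A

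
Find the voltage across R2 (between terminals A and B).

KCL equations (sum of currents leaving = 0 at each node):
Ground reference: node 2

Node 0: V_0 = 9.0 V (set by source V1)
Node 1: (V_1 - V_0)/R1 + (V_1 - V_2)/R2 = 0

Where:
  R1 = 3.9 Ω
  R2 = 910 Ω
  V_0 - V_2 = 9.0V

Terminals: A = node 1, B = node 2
R1 and R2 are in series across V1 (node 0 → node 1 → node 2), and the output A–B is taken across R2, so this is a voltage divider.
Series current: I = V1/(R1 + R2) = 9/(3.9 + 910) = 9/913.9 = 0.009848 A
V_R2 = I × R2 = V1 × R2/(R1 + R2) = 9 × 910/913.9 = 8.962 V

Final answer: 8.962 V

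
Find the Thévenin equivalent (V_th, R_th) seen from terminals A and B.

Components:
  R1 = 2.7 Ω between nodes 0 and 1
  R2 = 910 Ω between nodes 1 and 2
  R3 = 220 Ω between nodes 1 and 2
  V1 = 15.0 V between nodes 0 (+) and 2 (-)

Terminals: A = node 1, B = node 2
Step 1 — V_th is the open-circuit voltage V_A - V_B (nothing connected across the terminals).
Nodal analysis, taking node 2 as the 0 V reference.
Source V1 fixes V_0 = 15 V.
KCL at each unknown node (sum of currents leaving = 0; resistances in Ω):
  Node 1: (V_1 - 15)/2.7 + (V_1 - 0)/910 + (V_1 - 0)/220 = 0
Collecting terms: 0.376 × V_1 = 5.556  =>  V_1 = 14.77 V
V_th = V_1 - V_2 = 14.77 - 0 = 14.77 V
Step 2 — R_th: zero the source — replace V1 by a short circuit (node 2 merges into node 0) — and find the resistance seen between A (node 1) and B (node 0).
Reduce the network between node 1 (A) and node 0 (B) by series/parallel combination:
  Rp1 = R1 ‖ R2 ‖ R3 (parallel, all between nodes 0 and 1) = 1/(1/2.7 + 1/910 + 1/220) = 2.659 Ω
R_th = 2.659 Ω

Final answer: V_th = 14.77 V, R_th = 2.659 Ω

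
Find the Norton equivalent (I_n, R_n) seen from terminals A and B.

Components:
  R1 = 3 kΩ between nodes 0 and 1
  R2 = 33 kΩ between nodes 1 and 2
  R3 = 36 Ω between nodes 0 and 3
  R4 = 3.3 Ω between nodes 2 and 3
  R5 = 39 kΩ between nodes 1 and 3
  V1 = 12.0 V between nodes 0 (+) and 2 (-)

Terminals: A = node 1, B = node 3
Find the Thévenin equivalent first; then I_n = V_th/R_th and R_n = R_th.
Step 1 — V_th is the open-circuit voltage V_A - V_B (nothing connected across the terminals).
Nodal analysis, taking node 2 as the 0 V reference.
Source V1 fixes V_0 = 12 V.
KCL at each unknown node (sum of currents leaving = 0; resistances in Ω):
  Node 1: (V_1 - 12)/3000 + (V_1 - 0)/33000 + (V_1 - V_3)/39000 = 0
  Node 3: (V_3 - 12)/36 + (V_3 - 0)/3.3 + (V_3 - V_1)/39000 = 0
Collecting terms (coefficients in siemens):
  0.0003893·V_1 - 0.00002564·V_3 = 0.004
  0.3308·V_3 - 0.00002564·V_1 = 0.3333
Determinant D = (0.0003893)(0.3308) - (-0.00002564)(-0.00002564) = 0.0001288
V_1 = [(0.004)(0.3308) - (-0.00002564)(0.3333)]/D = 10.34 V
V_3 = [(0.0003893)(0.3333) - (0.004)(-0.00002564)]/D = 1.008 V
V_th = V_1 - V_3 = 10.34 - 1.008 = 9.334 V
Step 2 — R_th: zero the source — replace V1 by a short circuit (node 2 merges into node 0) — and find the resistance seen between A (node 1) and B (node 3).
Reduce the network between node 1 (A) and node 3 (B) by series/parallel combination:
  Rp1 = R1 ‖ R2 (parallel, both between nodes 0 and 1) = 1/(1/3000 + 1/33000) = 2750 Ω
  Rp2 = R3 ‖ R4 (parallel, both between nodes 0 and 3) = 1/(1/36 + 1/3.3) = 3.023 Ω
  Rs1 = Rp1 + Rp2 (series, joined only at node 0) = 2750 + 3.023 = 2753 Ω
  Rp3 = R5 ‖ Rs1 (parallel, both between nodes 1 and 3) = 1/(1/39000 + 1/2753) = 2571 Ω
R_th = 2.571 kΩ
I_n = V_th/R_th = 9.334/2571 = 0.00363 A, and R_n = R_th = 2.571 kΩ

Final answer: I_n = 0.00363 A, R_n = 2.571 kΩ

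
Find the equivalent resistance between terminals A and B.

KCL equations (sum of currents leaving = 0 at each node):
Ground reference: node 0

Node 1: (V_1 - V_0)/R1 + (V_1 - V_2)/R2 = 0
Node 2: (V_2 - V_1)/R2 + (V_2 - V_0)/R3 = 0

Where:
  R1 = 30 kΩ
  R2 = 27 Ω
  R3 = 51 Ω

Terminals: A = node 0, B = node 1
Reduce the network between node 0 (A) and node 1 (B) by series/parallel combination:
  Rs1 = R3 + R2 (series, joined only at node 2) = 51 + 27 = 78 Ω
  Rp1 = R1 ‖ Rs1 (parallel, both between nodes 0 and 1) = 1/(1/30000 + 1/78) = 77.8 Ω
R_eq = 77.8 Ω

Final answer: 77.8 Ω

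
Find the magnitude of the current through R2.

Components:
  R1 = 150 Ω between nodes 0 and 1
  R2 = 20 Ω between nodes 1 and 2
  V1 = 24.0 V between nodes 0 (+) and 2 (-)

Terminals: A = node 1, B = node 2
Nodal analysis, taking node 2 as the 0 V reference.
Source V1 fixes V_0 = 24 V.
KCL at each unknown node (sum of currents leaving = 0; resistances in Ω):
  Node 1: (V_1 - 24)/150 + (V_1 - 0)/20 = 0
Collecting terms: 0.05667 × V_1 = 0.16  =>  V_1 = 2.824 V
I_R2 = (V_1 - V_2)/R2 = (2.824 - 0)/20 = 0.1412 A
|I_R2| = 0.1412 A

Final answer: |I_R2| = 0.1412 A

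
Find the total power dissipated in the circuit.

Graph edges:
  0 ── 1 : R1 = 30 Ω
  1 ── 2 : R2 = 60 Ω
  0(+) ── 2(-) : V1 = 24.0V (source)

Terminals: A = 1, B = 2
Nodal analysis, taking node 2 as the 0 V reference.
Source V1 fixes V_0 = 24 V.
KCL at each unknown node (sum of currents leaving = 0; resistances in Ω):
  Node 1: (V_1 - 24)/30 + (V_1 - 0)/60 = 0
Collecting terms: 0.05 × V_1 = 0.8  =>  V_1 = 16 V
Power in each resistor, P = (ΔV)²/R:
  P_R1 = (24 - 16)²/30 = 2.133 W
  P_R2 = (16 - 0)²/60 = 4.267 W
P_total = P_R1 + P_R2 = 6.4 W

Final answer: 6.4 W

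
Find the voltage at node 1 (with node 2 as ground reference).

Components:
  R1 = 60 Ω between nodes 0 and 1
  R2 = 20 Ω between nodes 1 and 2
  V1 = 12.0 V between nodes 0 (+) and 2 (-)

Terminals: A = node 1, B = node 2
Nodal analysis, taking node 2 as the 0 V reference.
Source V1 fixes V_0 = 12 V.
KCL at each unknown node (sum of currents leaving = 0; resistances in Ω):
  Node 1: (V_1 - 12)/60 + (V_1 - 0)/20 = 0
Collecting terms: 0.06667 × V_1 = 0.2  =>  V_1 = 3 V
The requested potential is V_1 = 3 V.

Final answer: V_1 = 3 V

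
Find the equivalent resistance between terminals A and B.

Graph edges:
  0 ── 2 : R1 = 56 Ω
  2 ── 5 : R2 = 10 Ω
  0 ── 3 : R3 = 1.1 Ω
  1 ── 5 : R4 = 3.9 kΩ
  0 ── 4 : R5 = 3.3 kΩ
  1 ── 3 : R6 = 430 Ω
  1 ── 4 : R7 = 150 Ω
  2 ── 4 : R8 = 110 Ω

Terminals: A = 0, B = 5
The network is not a plain series/parallel combination. Inject a 1 A test current into terminal A (node 0) and return it from terminal B (node 5); then R_eq = V_A / (1 A).
Nodal analysis, taking node 5 as the 0 V reference.
Current source I_test pushes 1 A into node 0 and draws it out of node 5.
KCL at each unknown node (sum of currents leaving = 0; resistances in Ω):
  Node 0: (V_0 - V_2)/56 + (V_0 - V_3)/1.1 + (V_0 - V_4)/3300 - 1 = 0
  Node 1: (V_1 - 0)/3900 + (V_1 - V_3)/430 + (V_1 - V_4)/150 = 0
  Node 2: (V_2 - V_0)/56 + (V_2 - 0)/10 + (V_2 - V_4)/110 = 0
  Node 3: (V_3 - V_0)/1.1 + (V_3 - V_1)/430 = 0
  Node 4: (V_4 - V_0)/3300 + (V_4 - V_1)/150 + (V_4 - V_2)/110 = 0
Collecting terms (coefficients in siemens):
  0.9273·V_0 - 0.01786·V_2 - 0.9091·V_3 - 0.000303·V_4 = 1
  0.009249·V_1 - 0.002326·V_3 - 0.006667·V_4 = 0
  0.1269·V_2 - 0.01786·V_0 - 0.009091·V_4 = 0
  0.9114·V_3 - 0.9091·V_0 - 0.002326·V_1 = 0
  0.01606·V_4 - 0.000303·V_0 - 0.006667·V_1 - 0.009091·V_2 = 0
Solving these 5 simultaneous equations (Gaussian elimination) gives:
  V_0 = 61.03 V, V_1 = 28.83 V, V_2 = 9.926 V, V_3 = 60.94 V
  V_4 = 18.74 V
R_eq = V_0 / 1 A = 61.03 Ω

Final answer: 61.03 Ω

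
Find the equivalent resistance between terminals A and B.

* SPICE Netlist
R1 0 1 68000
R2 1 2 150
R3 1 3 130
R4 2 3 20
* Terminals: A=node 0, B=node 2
Reduce the network between node 0 (A) and node 2 (B) by series/parallel combination:
  Rs1 = R3 + R4 (series, joined only at node 3) = 130 + 20 = 150 Ω
  Rp1 = R2 ‖ Rs1 (parallel, both between nodes 1 and 2) = 1/(1/150 + 1/150) = 75 Ω
  Rs2 = R1 + Rp1 (series, joined only at node 1) = 68000 + 75 = 68080 Ω
R_eq = 68.08 kΩ

Final answer: 68.08 kΩ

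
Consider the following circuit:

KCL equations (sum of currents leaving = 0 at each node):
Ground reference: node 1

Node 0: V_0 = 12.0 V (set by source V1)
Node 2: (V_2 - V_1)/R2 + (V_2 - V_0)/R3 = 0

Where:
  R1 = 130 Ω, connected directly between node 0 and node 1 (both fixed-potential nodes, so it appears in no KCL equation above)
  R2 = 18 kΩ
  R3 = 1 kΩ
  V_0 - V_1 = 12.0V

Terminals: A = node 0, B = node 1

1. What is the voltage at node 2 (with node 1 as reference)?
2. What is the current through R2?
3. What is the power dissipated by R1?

Nodal analysis, taking node 1 as the 0 V reference.
Source V1 fixes V_0 = 12 V.
KCL at each unknown node (sum of currents leaving = 0; resistances in Ω):
  Node 2: (V_2 - 0)/18000 + (V_2 - 12)/1000 = 0
Collecting terms: 0.001056 × V_2 = 0.012  =>  V_2 = 11.37 V
Part 1:
  Read off the nodal solution: V_2 = 11.37 V
Part 2:
  I_R2 = (V_1 - V_2)/R2 = (0 - 11.37)/18000 = -0.0006316 A
  Magnitude: I_R2 = 0.0006316 A
Part 3:
  I_R1 = (V_0 - V_1)/R1 = (12 - 0)/130 = 0.09231 A
  P_R1 = I_R1² × R1 = (0.09231)² × 130 = 1.108 W

Final answers:
1. V_2 = 11.37 V
2. I_R2 = 0.0006316 A
3. P_R1 = 1.108 W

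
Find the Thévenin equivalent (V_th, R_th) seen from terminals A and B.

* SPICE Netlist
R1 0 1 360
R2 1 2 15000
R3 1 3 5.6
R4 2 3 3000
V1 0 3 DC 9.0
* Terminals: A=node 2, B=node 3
Step 1 — V_th is the open-circuit voltage V_A - V_B (nothing connected across the terminals).
Nodal analysis, taking node 3 as the 0 V reference.
Source V1 fixes V_0 = 9 V.
KCL at each unknown node (sum of currents leaving = 0; resistances in Ω):
  Node 1: (V_1 - 9)/360 + (V_1 - V_2)/15000 + (V_1 - 0)/5.6 = 0
  Node 2: (V_2 - V_1)/15000 + (V_2 - 0)/3000 = 0
Collecting terms (coefficients in siemens):
  0.1814·V_1 - 0.00006667·V_2 = 0.025
  0.0004·V_2 - 0.00006667·V_1 = 0
Determinant D = (0.1814)(0.0004) - (-0.00006667)(-0.00006667) = 0.00007256
V_1 = [(0.025)(0.0004) - (-0.00006667)(0)]/D = 0.1378 V
V_2 = [(0.1814)(0) - (0.025)(-0.00006667)]/D = 0.02297 V
V_th = V_2 - V_3 = 0.02297 - 0 = 0.02297 V
Step 2 — R_th: zero the source — replace V1 by a short circuit (node 3 merges into node 0) — and find the resistance seen between A (node 2) and B (node 0).
Reduce the network between node 2 (A) and node 0 (B) by series/parallel combination:
  Rp1 = R1 ‖ R3 (parallel, both between nodes 0 and 1) = 1/(1/360 + 1/5.6) = 5.514 Ω
  Rs1 = R2 + Rp1 (series, joined only at node 1) = 15000 + 5.514 = 15010 Ω
  Rp2 = R4 ‖ Rs1 (parallel, both between nodes 0 and 2) = 1/(1/3000 + 1/15010) = 2500 Ω
R_th = 2.5 kΩ

Final answer: V_th = 0.02297 V, R_th = 2.5 kΩ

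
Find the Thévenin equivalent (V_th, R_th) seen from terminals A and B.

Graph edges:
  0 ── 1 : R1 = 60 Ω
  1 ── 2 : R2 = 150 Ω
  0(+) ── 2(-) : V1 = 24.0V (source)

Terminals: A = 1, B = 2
Step 1 — V_th is the open-circuit voltage V_A - V_B (nothing connected across the terminals).
Nodal analysis, taking node 2 as the 0 V reference.
Source V1 fixes V_0 = 24 V.
KCL at each unknown node (sum of currents leaving = 0; resistances in Ω):
  Node 1: (V_1 - 24)/60 + (V_1 - 0)/150 = 0
Collecting terms: 0.02333 × V_1 = 0.4  =>  V_1 = 17.14 V
V_th = V_1 - V_2 = 17.14 - 0 = 17.14 V
Step 2 — R_th: zero the source — replace V1 by a short circuit (node 2 merges into node 0) — and find the resistance seen between A (node 1) and B (node 0).
Reduce the network between node 1 (A) and node 0 (B) by series/parallel combination:
  Rp1 = R1 ‖ R2 (parallel, both between nodes 0 and 1) = 1/(1/60 + 1/150) = 42.86 Ω
R_th = 42.86 Ω

Final answer: V_th = 17.14 V, R_th = 42.86 Ω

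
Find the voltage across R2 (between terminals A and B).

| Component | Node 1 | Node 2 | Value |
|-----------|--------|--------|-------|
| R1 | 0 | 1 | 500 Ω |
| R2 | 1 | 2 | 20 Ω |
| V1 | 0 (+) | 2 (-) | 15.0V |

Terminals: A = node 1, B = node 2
R1 and R2 are in series across V1 (node 0 → node 1 → node 2), and the output A–B is taken across R2, so this is a voltage divider.
Series current: I = V1/(R1 + R2) = 15/(500 + 20) = 15/520 = 0.02885 A
V_R2 = I × R2 = V1 × R2/(R1 + R2) = 15 × 20/520 = 0.5769 V

Final answer: 0.5769 V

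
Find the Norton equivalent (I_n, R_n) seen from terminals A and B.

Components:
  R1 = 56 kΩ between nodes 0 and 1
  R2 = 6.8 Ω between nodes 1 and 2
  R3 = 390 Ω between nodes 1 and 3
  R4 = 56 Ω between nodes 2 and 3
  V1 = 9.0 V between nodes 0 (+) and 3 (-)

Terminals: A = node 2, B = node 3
Find the Thévenin equivalent first; then I_n = V_th/R_th and R_n = R_th.
Step 1 — V_th is the open-circuit voltage V_A - V_B (nothing connected across the terminals).
Nodal analysis, taking node 3 as the 0 V reference.
Source V1 fixes V_0 = 9 V.
KCL at each unknown node (sum of currents leaving = 0; resistances in Ω):
  Node 1: (V_1 - 9)/56000 + (V_1 - V_2)/6.8 + (V_1 - 0)/390 = 0
  Node 2: (V_2 - V_1)/6.8 + (V_2 - 0)/56 = 0
Collecting terms (coefficients in siemens):
  0.1496·V_1 - 0.1471·V_2 = 0.0001607
  0.1649·V_2 - 0.1471·V_1 = 0
Determinant D = (0.1496)(0.1649) - (-0.1471)(-0.1471) = 0.003052
V_1 = [(0.0001607)(0.1649) - (-0.1471)(0)]/D = 0.008685 V
V_2 = [(0.1496)(0) - (0.0001607)(-0.1471)]/D = 0.007744 V
V_th = V_2 - V_3 = 0.007744 - 0 = 0.007744 V
Step 2 — R_th: zero the source — replace V1 by a short circuit (node 3 merges into node 0) — and find the resistance seen between A (node 2) and B (node 0).
Reduce the network between node 2 (A) and node 0 (B) by series/parallel combination:
  Rp1 = R1 ‖ R3 (parallel, both between nodes 0 and 1) = 1/(1/56000 + 1/390) = 387.3 Ω
  Rs1 = R2 + Rp1 (series, joined only at node 1) = 6.8 + 387.3 = 394.1 Ω
  Rp2 = R4 ‖ Rs1 (parallel, both between nodes 0 and 2) = 1/(1/56 + 1/394.1) = 49.03 Ω
R_th = 49.03 Ω
I_n = V_th/R_th = 0.007744/49.03 = 0.0001579 A, and R_n = R_th = 49.03 Ω

Final answer: I_n = 0.0001579 A, R_n = 49.03 Ω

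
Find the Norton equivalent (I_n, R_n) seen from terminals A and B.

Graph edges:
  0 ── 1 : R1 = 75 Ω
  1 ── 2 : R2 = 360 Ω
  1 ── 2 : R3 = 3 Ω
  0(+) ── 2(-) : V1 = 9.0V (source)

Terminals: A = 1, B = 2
Find the Thévenin equivalent first; then I_n = V_th/R_th and R_n = R_th.
Step 1 — V_th is the open-circuit voltage V_A - V_B (nothing connected across the terminals).
Nodal analysis, taking node 2 as the 0 V reference.
Source V1 fixes V_0 = 9 V.
KCL at each unknown node (sum of currents leaving = 0; resistances in Ω):
  Node 1: (V_1 - 9)/75 + (V_1 - 0)/360 + (V_1 - 0)/3 = 0
Collecting terms: 0.3494 × V_1 = 0.12  =>  V_1 = 0.3434 V
V_th = V_1 - V_2 = 0.3434 - 0 = 0.3434 V
Step 2 — R_th: zero the source — replace V1 by a short circuit (node 2 merges into node 0) — and find the resistance seen between A (node 1) and B (node 0).
Reduce the network between node 1 (A) and node 0 (B) by series/parallel combination:
  Rp1 = R1 ‖ R2 ‖ R3 (parallel, all between nodes 0 and 1) = 1/(1/75 + 1/360 + 1/3) = 2.862 Ω
R_th = 2.862 Ω
I_n = V_th/R_th = 0.3434/2.862 = 0.12 A, and R_n = R_th = 2.862 Ω

Final answer: I_n = 0.12 A, R_n = 2.862 Ω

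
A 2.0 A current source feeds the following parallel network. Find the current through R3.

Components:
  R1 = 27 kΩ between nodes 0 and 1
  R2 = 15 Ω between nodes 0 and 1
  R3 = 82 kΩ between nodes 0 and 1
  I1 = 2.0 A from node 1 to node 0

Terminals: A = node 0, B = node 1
All resistors sit directly between nodes 0 and 1, so they are in parallel and share one voltage V; the full source current 2 A splits among them.
1/R_par = 1/27000 + 1/15 + 1/82000 = 0.06672 S  =>  R_par = 14.99 Ω
V = I × R_par = 2 × 14.99 = 29.98 V
I_R3 = V/R3 = 29.98/82000 = 0.0003656 A

Final answer: 0.0003656 A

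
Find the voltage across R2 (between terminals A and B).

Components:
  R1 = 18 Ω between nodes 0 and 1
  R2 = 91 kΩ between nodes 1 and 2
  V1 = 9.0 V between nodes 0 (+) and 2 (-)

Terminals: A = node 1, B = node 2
R1 and R2 are in series across V1 (node 0 → node 1 → node 2), and the output A–B is taken across R2, so this is a voltage divider.
Series current: I = V1/(R1 + R2) = 9/(18 + 91000) = 9/91020 = 0.00009888 A
V_R2 = I × R2 = V1 × R2/(R1 + R2) = 9 × 91000/91020 = 8.998 V

Final answer: 8.998 V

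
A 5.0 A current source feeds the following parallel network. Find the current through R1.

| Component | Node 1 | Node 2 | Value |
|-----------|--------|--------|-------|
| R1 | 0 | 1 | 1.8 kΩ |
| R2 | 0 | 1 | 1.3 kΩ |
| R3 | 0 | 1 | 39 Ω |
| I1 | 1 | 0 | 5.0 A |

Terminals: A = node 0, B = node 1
All resistors sit directly between nodes 0 and 1, so they are in parallel and share one voltage V; the full source current 5 A splits among them.
1/R_par = 1/1800 + 1/1300 + 1/39 = 0.02697 S  =>  R_par = 37.08 Ω
V = I × R_par = 5 × 37.08 = 185.4 V
I_R1 = V/R1 = 185.4/1800 = 0.103 A

Final answer: 0.103 A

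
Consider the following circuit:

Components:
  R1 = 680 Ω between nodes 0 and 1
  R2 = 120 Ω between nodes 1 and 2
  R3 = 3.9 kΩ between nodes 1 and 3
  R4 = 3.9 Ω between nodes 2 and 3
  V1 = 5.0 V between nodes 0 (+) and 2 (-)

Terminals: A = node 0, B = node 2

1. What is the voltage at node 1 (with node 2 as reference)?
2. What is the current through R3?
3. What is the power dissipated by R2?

Nodal analysis, taking node 2 as the 0 V reference.
Source V1 fixes V_0 = 5 V.
KCL at each unknown node (sum of currents leaving = 0; resistances in Ω):
  Node 1: (V_1 - 5)/680 + (V_1 - 0)/120 + (V_1 - V_3)/3900 = 0
  Node 3: (V_3 - V_1)/3900 + (V_3 - 0)/3.9 = 0
Collecting terms (coefficients in siemens):
  0.01006·V_1 - 0.0002564·V_3 = 0.007353
  0.2567·V_3 - 0.0002564·V_1 = 0
Determinant D = (0.01006)(0.2567) - (-0.0002564)(-0.0002564) = 0.002582
V_1 = [(0.007353)(0.2567) - (-0.0002564)(0)]/D = 0.7309 V
V_3 = [(0.01006)(0) - (0.007353)(-0.0002564)]/D = 0.0007302 V
Part 1:
  Read off the nodal solution: V_1 = 0.7309 V
Part 2:
  I_R3 = (V_1 - V_3)/R3 = (0.7309 - 0.0007302)/3900 = 0.0001872 A
  Magnitude: I_R3 = 0.0001872 A
Part 3:
  I_R2 = (V_1 - V_2)/R2 = (0.7309 - 0)/120 = 0.006091 A
  P_R2 = I_R2² × R2 = (0.006091)² × 120 = 0.004452 W

Final answers:
1. V_1 = 0.7309 V
2. I_R3 = 0.0001872 A
3. P_R2 = 0.004452 W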